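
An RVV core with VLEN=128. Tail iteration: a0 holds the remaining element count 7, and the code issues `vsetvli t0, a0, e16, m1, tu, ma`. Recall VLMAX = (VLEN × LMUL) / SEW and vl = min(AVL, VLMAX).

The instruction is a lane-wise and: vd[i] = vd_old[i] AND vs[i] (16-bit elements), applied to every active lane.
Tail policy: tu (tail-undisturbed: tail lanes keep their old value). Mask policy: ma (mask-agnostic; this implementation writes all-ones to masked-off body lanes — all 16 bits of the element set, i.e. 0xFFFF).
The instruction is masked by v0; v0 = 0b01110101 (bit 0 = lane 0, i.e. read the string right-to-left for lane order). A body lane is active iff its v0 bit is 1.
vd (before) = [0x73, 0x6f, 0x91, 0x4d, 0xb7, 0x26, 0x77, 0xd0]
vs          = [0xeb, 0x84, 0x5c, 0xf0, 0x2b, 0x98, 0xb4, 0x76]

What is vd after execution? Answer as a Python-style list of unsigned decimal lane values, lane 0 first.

vd = [99, 65535, 16, 65535, 35, 0, 52, 208]

VLMAX = VLEN×LMUL/SEW = 128×1/16 = 8
vl = min(AVL, VLMAX) = min(7, 8) = 7
lane  0: and(0x73,0xeb) ⇒ 0x63
lane  1: mask-off/ones ⇒ 0xffff
lane  2: and(0x91,0x5c) ⇒ 0x10
lane  3: mask-off/ones ⇒ 0xffff
lane  4: and(0xb7,0x2b) ⇒ 0x23
lane  5: and(0x26,0x98) ⇒ 0x00
lane  6: and(0x77,0xb4) ⇒ 0x34
lane  7: tail/keep ⇒ 0xd0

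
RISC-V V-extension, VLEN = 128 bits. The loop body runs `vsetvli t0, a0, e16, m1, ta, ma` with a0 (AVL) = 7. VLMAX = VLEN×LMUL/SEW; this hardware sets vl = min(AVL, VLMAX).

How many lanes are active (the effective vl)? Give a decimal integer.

vl = 7

lanes per group: 128·1/16 = 8
vl ← min(7, 8) = 7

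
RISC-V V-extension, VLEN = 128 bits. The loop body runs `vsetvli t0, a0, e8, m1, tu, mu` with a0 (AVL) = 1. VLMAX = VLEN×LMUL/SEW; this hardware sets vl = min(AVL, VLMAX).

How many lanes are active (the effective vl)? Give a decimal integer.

vl = 1

VLMAX = (128 × 1) / 8 = 16 lanes
AVL=1 ≤ VLMAX=16, so vl = 1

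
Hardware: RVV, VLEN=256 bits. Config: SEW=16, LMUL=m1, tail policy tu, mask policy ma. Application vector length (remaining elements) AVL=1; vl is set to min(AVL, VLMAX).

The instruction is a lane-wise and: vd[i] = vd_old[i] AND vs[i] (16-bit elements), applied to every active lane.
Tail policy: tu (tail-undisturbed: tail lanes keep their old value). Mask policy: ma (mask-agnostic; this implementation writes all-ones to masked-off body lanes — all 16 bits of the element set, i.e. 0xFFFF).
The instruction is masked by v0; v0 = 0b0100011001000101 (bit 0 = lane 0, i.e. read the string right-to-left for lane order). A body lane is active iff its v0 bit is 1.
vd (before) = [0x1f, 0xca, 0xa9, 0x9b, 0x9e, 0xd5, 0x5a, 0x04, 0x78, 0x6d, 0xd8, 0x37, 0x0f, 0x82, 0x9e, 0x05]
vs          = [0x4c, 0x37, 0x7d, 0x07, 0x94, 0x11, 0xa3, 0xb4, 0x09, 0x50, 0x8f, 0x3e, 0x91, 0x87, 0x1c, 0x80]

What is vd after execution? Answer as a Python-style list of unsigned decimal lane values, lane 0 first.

VLMAX = VLEN×LMUL/SEW = 256×1/16 = 16
vl = min(AVL, VLMAX) = min(1, 16) = 1
vd[0] and(0x1f,0x4c) -> 0x0c
vd[1] tail/keep -> 0xca
vd[2] tail/keep -> 0xa9
vd[3] tail/keep -> 0x9b
vd[4] tail/keep -> 0x9e
vd[5] tail/keep -> 0xd5
vd[6] tail/keep -> 0x5a
vd[7] tail/keep -> 0x04
vd[8] tail/keep -> 0x78
vd[9] tail/keep -> 0x6d
vd[10] tail/keep -> 0xd8
vd[11] tail/keep -> 0x37
vd[12] tail/keep -> 0x0f
vd[13] tail/keep -> 0x82
vd[14] tail/keep -> 0x9e
vd[15] tail/keep -> 0x05

vd = [12, 202, 169, 155, 158, 213, 90, 4, 120, 109, 216, 55, 15, 130, 158, 5]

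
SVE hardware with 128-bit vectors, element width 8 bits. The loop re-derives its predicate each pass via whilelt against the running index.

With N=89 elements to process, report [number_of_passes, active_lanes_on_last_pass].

[iterations, last_vl] = [6, 9]

lane count: 128 div 8 = 16
iterations = ceil(89/16) = 6; final-pass vl = 9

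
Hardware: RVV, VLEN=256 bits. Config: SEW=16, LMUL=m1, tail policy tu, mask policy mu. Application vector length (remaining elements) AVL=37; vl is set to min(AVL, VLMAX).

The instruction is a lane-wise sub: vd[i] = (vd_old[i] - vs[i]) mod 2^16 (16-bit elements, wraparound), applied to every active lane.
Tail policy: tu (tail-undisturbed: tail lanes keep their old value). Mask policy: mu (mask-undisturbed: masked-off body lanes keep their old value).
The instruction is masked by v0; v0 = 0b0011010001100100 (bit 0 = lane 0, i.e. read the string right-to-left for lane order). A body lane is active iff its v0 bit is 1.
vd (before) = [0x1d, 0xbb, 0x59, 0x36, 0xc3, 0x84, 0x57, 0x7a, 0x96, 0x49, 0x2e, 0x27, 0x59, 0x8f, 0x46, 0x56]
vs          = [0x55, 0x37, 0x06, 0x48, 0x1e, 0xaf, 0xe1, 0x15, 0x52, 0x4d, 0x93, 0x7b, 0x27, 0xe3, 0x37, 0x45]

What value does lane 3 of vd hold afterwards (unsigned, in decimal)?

VLMAX = (256 × 1) / 16 = 16 lanes
vl = min(AVL, VLMAX) = min(37, 16) = 16
[0] mask-off/keep = 0x1d
[1] mask-off/keep = 0xbb
[2] sub(0x59,0x06) = 0x53
[3] mask-off/keep = 0x36
[4] mask-off/keep = 0xc3
[5] sub(0x84,0xaf) = 0xffd5
[6] sub(0x57,0xe1) = 0xff76
[7] mask-off/keep = 0x7a
[8] mask-off/keep = 0x96
[9] mask-off/keep = 0x49
[10] sub(0x2e,0x93) = 0xff9b
[11] mask-off/keep = 0x27
[12] sub(0x59,0x27) = 0x32
[13] sub(0x8f,0xe3) = 0xffac
[14] mask-off/keep = 0x46
[15] mask-off/keep = 0x56

vd[3] = 54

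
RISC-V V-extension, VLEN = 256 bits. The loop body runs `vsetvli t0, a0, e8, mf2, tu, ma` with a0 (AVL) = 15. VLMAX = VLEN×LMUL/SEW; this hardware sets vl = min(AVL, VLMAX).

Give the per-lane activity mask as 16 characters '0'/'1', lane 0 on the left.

predicate = 1111111111111110

VLMAX = VLEN×LMUL/SEW = 256×1/2/8 = 16
vl = min(AVL, VLMAX) = min(15, 16) = 15
bits (lane 0 leftmost): 1111111111111110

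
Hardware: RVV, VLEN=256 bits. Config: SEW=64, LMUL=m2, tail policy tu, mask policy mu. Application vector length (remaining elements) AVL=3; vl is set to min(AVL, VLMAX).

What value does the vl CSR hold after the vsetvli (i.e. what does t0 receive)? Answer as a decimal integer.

VLMAX = (256 × 2) / 64 = 8 lanes
vl ← min(3, 8) = 3

vl = 3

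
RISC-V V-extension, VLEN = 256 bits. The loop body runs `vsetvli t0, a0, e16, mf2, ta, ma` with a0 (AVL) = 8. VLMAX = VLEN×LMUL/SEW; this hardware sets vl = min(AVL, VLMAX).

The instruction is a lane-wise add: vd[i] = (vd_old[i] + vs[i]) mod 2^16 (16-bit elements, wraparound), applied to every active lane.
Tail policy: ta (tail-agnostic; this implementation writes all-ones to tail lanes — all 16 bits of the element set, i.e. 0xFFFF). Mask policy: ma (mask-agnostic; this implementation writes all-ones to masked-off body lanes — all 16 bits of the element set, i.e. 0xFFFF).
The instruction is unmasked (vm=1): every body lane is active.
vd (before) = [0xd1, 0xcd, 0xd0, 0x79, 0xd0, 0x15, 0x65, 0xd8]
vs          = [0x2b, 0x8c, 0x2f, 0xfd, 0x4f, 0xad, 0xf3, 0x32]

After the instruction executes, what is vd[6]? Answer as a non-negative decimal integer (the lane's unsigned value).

VLMAX = (256 × 1/2) / 16 = 8 lanes
vl ← min(8, 8) = 8
  i=0: add(0xd1,0x2b) → 252
  i=1: add(0xcd,0x8c) → 345
  i=2: add(0xd0,0x2f) → 255
  i=3: add(0x79,0xfd) → 374
  i=4: add(0xd0,0x4f) → 287
  i=5: add(0x15,0xad) → 194
  i=6: add(0x65,0xf3) → 344
  i=7: add(0xd8,0x32) → 266

vd[6] = 344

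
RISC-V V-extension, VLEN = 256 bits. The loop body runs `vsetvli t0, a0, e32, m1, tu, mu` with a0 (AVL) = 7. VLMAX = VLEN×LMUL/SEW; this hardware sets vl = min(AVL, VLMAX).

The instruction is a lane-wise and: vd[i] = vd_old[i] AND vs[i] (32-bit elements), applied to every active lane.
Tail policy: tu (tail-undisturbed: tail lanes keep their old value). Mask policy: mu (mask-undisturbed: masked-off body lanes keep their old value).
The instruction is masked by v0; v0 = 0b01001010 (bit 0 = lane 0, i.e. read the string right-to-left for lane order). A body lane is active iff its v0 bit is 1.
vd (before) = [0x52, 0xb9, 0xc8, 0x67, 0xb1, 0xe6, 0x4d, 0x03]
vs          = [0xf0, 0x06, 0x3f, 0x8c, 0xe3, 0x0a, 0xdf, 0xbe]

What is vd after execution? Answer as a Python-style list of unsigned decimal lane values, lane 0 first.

vd = [82, 0, 200, 4, 177, 230, 77, 3]

VLMAX = VLEN×LMUL/SEW = 256×1/32 = 8
AVL=7 ≤ VLMAX=8, so vl = 7
  i=0: mask-off/keep → 82
  i=1: and(0xb9,0x06) → 0
  i=2: mask-off/keep → 200
  i=3: and(0x67,0x8c) → 4
  i=4: mask-off/keep → 177
  i=5: mask-off/keep → 230
  i=6: and(0x4d,0xdf) → 77
  i=7: tail/keep → 3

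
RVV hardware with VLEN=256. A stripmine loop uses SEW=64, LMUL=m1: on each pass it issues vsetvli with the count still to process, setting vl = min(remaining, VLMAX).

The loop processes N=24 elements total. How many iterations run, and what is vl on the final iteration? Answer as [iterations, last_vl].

VLMAX = (256 × 1) / 64 = 4 lanes
24 elements at 4/iter → 6 passes, remainder 4 on the last

[iterations, last_vl] = [6, 4]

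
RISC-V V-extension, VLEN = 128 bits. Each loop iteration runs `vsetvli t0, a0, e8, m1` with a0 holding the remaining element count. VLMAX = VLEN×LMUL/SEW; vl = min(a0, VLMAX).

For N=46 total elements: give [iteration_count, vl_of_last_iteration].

[iterations, last_vl] = [3, 14]

lanes per group: 128·1/8 = 16
N=46: ⌈46/16⌉ = 3 iters; last vl = 46 − 2×16 = 14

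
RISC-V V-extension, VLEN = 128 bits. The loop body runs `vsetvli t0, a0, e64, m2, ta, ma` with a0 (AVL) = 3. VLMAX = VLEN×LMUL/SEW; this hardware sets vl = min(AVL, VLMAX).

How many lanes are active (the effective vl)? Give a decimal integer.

vl = 3

VLMAX = (128 × 2) / 64 = 4 lanes
AVL=3 ≤ VLMAX=4, so vl = 3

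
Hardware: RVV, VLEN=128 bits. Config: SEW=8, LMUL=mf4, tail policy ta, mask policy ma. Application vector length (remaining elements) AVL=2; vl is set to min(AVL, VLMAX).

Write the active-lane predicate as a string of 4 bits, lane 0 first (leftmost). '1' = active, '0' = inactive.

predicate = 1100

VLMAX = (128 × 1/4) / 8 = 4 lanes
vl ← min(2, 4) = 2
bits (lane 0 leftmost): 1100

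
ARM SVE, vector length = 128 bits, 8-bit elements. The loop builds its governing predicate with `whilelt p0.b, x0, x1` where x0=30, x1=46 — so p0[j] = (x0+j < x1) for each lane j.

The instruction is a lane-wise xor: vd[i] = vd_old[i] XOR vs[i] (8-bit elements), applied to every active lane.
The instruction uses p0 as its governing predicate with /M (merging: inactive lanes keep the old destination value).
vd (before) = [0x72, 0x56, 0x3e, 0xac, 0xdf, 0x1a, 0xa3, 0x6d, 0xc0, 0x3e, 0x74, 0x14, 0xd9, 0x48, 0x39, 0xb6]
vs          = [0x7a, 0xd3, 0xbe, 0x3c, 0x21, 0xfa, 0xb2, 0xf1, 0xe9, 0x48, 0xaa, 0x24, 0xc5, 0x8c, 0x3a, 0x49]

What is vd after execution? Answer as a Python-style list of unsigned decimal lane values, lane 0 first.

vd = [8, 133, 128, 144, 254, 224, 17, 156, 41, 118, 222, 48, 28, 196, 3, 255]

lane count: 128 div 8 = 16
p0[j] = (30+j < 46); true for j=0..15 → 16 lanes set
vd[0] xor(0x72,0x7a) -> 0x08
vd[1] xor(0x56,0xd3) -> 0x85
vd[2] xor(0x3e,0xbe) -> 0x80
vd[3] xor(0xac,0x3c) -> 0x90
vd[4] xor(0xdf,0x21) -> 0xfe
vd[5] xor(0x1a,0xfa) -> 0xe0
vd[6] xor(0xa3,0xb2) -> 0x11
vd[7] xor(0x6d,0xf1) -> 0x9c
vd[8] xor(0xc0,0xe9) -> 0x29
vd[9] xor(0x3e,0x48) -> 0x76
vd[10] xor(0x74,0xaa) -> 0xde
vd[11] xor(0x14,0x24) -> 0x30
vd[12] xor(0xd9,0xc5) -> 0x1c
vd[13] xor(0x48,0x8c) -> 0xc4
vd[14] xor(0x39,0x3a) -> 0x03
vd[15] xor(0xb6,0x49) -> 0xff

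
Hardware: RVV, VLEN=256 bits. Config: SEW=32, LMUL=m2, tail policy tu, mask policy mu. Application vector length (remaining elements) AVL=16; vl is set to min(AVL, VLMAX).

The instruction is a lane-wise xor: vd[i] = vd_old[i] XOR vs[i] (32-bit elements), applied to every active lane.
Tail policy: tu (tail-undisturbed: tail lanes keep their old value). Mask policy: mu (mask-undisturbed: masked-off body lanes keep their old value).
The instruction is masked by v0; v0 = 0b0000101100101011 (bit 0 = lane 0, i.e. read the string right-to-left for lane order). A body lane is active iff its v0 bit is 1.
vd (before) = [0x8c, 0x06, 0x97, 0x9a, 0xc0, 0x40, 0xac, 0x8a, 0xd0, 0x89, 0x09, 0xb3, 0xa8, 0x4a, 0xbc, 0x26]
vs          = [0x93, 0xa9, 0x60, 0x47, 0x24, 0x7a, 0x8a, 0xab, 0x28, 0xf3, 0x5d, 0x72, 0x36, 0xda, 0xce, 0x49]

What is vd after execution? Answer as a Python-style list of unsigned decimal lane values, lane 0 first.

lanes per group: 256·2/32 = 16
vl = min(AVL, VLMAX) = min(16, 16) = 16
vd[0] xor(0x8c,0x93) -> 0x1f
vd[1] xor(0x06,0xa9) -> 0xaf
vd[2] mask-off/keep -> 0x97
vd[3] xor(0x9a,0x47) -> 0xdd
vd[4] mask-off/keep -> 0xc0
vd[5] xor(0x40,0x7a) -> 0x3a
vd[6] mask-off/keep -> 0xac
vd[7] mask-off/keep -> 0x8a
vd[8] xor(0xd0,0x28) -> 0xf8
vd[9] xor(0x89,0xf3) -> 0x7a
vd[10] mask-off/keep -> 0x09
vd[11] xor(0xb3,0x72) -> 0xc1
vd[12] mask-off/keep -> 0xa8
vd[13] mask-off/keep -> 0x4a
vd[14] mask-off/keep -> 0xbc
vd[15] mask-off/keep -> 0x26

vd = [31, 175, 151, 221, 192, 58, 172, 138, 248, 122, 9, 193, 168, 74, 188, 38]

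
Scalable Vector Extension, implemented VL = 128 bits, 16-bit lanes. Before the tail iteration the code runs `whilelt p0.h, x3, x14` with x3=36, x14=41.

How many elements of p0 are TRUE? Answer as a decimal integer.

vl = 5

128-bit reg / 16-bit elem → 8 lanes
p0[j] = (36+j < 41); true for j=0..4 → 5 lanes set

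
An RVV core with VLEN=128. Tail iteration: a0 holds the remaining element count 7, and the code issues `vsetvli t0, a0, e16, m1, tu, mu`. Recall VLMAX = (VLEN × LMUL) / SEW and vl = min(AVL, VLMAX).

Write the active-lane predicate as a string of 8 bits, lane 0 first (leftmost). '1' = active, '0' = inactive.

predicate = 11111110

VLMAX = VLEN×LMUL/SEW = 128×1/16 = 8
vl ← min(7, 8) = 7
bits (lane 0 leftmost): 11111110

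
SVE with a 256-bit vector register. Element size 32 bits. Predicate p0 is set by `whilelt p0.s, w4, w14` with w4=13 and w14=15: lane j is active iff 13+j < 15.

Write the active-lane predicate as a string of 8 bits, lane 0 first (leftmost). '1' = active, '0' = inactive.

register lanes = 256/32 = 8
active while 13+j < 15, i.e. j ∈ [0,2) capped at 8 ⇒ 2
bits (lane 0 leftmost): 11000000

predicate = 11000000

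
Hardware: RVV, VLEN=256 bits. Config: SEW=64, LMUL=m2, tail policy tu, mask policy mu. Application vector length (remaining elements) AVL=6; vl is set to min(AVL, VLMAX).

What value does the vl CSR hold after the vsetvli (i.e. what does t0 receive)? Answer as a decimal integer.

VLMAX = (256 × 2) / 64 = 8 lanes
vl ← min(6, 8) = 6

vl = 6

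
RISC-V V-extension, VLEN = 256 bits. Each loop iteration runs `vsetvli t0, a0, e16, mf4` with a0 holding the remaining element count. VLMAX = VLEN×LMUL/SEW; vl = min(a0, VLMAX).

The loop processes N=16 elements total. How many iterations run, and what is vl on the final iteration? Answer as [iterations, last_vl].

lanes per group: 256·1/4/16 = 4
N=16: ⌈16/4⌉ = 4 iters; last vl = 16 − 3×4 = 4

[iterations, last_vl] = [4, 4]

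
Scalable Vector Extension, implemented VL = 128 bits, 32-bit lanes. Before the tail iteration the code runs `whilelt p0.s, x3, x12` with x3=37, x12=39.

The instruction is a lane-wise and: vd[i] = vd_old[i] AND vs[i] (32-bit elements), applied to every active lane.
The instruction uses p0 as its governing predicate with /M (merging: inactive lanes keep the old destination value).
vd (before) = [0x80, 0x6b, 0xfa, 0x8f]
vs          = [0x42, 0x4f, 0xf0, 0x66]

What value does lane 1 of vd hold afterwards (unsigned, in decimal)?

128-bit reg / 32-bit elem → 4 lanes
active while 37+j < 39, i.e. j ∈ [0,2) capped at 4 ⇒ 2
lane  0: and(0x80,0x42) ⇒ 0x00
lane  1: and(0x6b,0x4f) ⇒ 0x4b
lane  2: tail/keep ⇒ 0xfa
lane  3: tail/keep ⇒ 0x8f

vd[1] = 75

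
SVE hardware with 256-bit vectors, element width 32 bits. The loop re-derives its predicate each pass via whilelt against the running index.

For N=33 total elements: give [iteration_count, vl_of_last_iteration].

[iterations, last_vl] = [5, 1]

register lanes = 256/32 = 8
33 elements at 8/iter → 5 passes, remainder 1 on the last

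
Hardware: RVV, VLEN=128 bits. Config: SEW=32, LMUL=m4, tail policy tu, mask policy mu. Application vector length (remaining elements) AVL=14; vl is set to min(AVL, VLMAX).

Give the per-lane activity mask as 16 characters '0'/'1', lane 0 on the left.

VLMAX = VLEN×LMUL/SEW = 128×4/32 = 16
AVL=14 ≤ VLMAX=16, so vl = 14
bits (lane 0 leftmost): 1111111111111100

predicate = 1111111111111100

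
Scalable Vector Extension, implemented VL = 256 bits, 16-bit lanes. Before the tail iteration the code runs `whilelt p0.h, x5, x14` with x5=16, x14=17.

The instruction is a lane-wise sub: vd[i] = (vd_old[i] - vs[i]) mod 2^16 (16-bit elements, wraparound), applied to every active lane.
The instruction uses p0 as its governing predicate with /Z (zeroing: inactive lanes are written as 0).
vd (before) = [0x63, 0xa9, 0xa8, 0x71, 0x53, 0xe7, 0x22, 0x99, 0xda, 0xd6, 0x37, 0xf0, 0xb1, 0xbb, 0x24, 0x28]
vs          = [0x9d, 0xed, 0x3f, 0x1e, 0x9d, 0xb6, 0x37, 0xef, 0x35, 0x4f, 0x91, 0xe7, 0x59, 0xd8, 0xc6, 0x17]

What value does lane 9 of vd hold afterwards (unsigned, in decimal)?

register lanes = 256/16 = 16
p0[j] = (16+j < 17); true for j=0..0 → 1 lanes set
vd[0] sub(0x63,0x9d) -> 0xffc6
vd[1] tail/zero -> 0x00
vd[2] tail/zero -> 0x00
vd[3] tail/zero -> 0x00
vd[4] tail/zero -> 0x00
vd[5] tail/zero -> 0x00
vd[6] tail/zero -> 0x00
vd[7] tail/zero -> 0x00
vd[8] tail/zero -> 0x00
vd[9] tail/zero -> 0x00
vd[10] tail/zero -> 0x00
vd[11] tail/zero -> 0x00
vd[12] tail/zero -> 0x00
vd[13] tail/zero -> 0x00
vd[14] tail/zero -> 0x00
vd[15] tail/zero -> 0x00

vd[9] = 0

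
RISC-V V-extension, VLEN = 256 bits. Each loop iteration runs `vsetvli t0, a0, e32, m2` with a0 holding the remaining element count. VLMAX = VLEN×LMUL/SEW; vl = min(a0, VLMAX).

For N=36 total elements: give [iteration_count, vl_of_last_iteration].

[iterations, last_vl] = [3, 4]

VLMAX = VLEN×LMUL/SEW = 256×2/32 = 16
N=36: ⌈36/16⌉ = 3 iters; last vl = 36 − 2×16 = 4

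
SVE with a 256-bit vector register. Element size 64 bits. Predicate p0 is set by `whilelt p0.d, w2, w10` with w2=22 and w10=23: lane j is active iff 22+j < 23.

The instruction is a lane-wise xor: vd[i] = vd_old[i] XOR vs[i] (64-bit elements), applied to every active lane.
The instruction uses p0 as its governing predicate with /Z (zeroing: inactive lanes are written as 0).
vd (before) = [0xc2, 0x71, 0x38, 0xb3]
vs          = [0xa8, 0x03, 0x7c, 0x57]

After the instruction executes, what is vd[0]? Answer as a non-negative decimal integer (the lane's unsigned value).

256-bit reg / 64-bit elem → 4 lanes
active while 22+j < 23, i.e. j ∈ [0,1) capped at 4 ⇒ 1
lane  0: xor(0xc2,0xa8) ⇒ 0x6a
lane  1: tail/zero ⇒ 0x00
lane  2: tail/zero ⇒ 0x00
lane  3: tail/zero ⇒ 0x00

vd[0] = 106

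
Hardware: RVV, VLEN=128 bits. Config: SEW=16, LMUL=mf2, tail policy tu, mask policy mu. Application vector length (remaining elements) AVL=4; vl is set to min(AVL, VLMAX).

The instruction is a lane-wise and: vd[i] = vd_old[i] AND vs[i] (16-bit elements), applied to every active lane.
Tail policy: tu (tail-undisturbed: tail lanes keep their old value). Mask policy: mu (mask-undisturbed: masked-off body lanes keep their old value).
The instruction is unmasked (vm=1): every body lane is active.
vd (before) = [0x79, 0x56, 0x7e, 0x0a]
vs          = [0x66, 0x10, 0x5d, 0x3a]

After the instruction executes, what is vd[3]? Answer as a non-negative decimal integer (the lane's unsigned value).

vd[3] = 10

lanes per group: 128·1/2/16 = 4
vl = min(AVL, VLMAX) = min(4, 4) = 4
vd[0] and(0x79,0x66) -> 0x60
vd[1] and(0x56,0x10) -> 0x10
vd[2] and(0x7e,0x5d) -> 0x5c
vd[3] and(0x0a,0x3a) -> 0x0a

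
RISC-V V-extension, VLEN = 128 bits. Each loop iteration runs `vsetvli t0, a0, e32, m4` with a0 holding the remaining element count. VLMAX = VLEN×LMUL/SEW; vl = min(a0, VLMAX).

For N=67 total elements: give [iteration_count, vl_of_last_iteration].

VLMAX = (128 × 4) / 32 = 16 lanes
67 elements at 16/iter → 5 passes, remainder 3 on the last

[iterations, last_vl] = [5, 3]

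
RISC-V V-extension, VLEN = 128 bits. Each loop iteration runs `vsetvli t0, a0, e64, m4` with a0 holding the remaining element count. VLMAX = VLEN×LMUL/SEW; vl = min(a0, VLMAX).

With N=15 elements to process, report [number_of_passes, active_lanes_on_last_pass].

[iterations, last_vl] = [2, 7]

VLMAX = (128 × 4) / 64 = 8 lanes
iterations = ceil(15/8) = 2; final-pass vl = 7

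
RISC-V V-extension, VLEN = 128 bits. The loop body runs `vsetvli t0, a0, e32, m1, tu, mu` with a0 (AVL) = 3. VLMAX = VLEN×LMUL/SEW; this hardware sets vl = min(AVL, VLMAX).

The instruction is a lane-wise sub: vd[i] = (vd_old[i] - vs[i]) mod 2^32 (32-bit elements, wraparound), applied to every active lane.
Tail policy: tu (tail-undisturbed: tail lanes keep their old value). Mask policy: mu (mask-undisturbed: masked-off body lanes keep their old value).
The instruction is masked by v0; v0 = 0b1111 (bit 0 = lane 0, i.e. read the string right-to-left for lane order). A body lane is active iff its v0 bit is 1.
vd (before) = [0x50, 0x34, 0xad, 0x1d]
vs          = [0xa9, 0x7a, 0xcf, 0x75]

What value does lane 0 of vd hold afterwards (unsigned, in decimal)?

lanes per group: 128·1/32 = 4
vl = min(AVL, VLMAX) = min(3, 4) = 3
[0] sub(0x50,0xa9) = 0xffffffa7
[1] sub(0x34,0x7a) = 0xffffffba
[2] sub(0xad,0xcf) = 0xffffffde
[3] tail/keep = 0x1d

vd[0] = 4294967207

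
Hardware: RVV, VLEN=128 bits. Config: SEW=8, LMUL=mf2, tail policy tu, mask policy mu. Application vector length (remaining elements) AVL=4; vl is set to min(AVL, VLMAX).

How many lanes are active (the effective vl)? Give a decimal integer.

VLMAX = VLEN×LMUL/SEW = 128×1/2/8 = 8
AVL=4 ≤ VLMAX=8, so vl = 4

vl = 4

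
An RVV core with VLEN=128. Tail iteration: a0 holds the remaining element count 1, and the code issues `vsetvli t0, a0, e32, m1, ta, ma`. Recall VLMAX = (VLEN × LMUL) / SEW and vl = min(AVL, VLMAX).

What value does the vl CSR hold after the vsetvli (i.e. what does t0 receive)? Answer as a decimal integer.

VLMAX = VLEN×LMUL/SEW = 128×1/32 = 4
AVL=1 ≤ VLMAX=4, so vl = 1

vl = 1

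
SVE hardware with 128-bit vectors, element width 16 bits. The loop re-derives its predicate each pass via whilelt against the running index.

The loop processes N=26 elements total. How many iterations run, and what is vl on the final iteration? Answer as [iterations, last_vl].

[iterations, last_vl] = [4, 2]

register lanes = 128/16 = 8
26 elements at 8/iter → 4 passes, remainder 2 on the last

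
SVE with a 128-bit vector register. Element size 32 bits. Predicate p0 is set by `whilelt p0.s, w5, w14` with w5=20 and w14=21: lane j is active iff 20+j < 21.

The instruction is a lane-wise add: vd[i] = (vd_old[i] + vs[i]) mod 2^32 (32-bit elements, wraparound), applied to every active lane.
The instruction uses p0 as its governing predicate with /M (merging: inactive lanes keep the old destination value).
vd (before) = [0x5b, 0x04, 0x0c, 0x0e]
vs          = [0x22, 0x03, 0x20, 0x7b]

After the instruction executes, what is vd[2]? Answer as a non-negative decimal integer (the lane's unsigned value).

lane count: 128 div 32 = 4
whilelt: lane j active iff 20+j < 21 → j < 1 → 1 active
vd[0] add(0x5b,0x22) -> 0x7d
vd[1] tail/keep -> 0x04
vd[2] tail/keep -> 0x0c
vd[3] tail/keep -> 0x0e

vd[2] = 12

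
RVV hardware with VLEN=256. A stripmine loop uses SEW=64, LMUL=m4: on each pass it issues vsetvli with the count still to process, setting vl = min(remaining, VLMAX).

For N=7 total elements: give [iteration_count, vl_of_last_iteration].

VLMAX = VLEN×LMUL/SEW = 256×4/64 = 16
iterations = ceil(7/16) = 1; final-pass vl = 7

[iterations, last_vl] = [1, 7]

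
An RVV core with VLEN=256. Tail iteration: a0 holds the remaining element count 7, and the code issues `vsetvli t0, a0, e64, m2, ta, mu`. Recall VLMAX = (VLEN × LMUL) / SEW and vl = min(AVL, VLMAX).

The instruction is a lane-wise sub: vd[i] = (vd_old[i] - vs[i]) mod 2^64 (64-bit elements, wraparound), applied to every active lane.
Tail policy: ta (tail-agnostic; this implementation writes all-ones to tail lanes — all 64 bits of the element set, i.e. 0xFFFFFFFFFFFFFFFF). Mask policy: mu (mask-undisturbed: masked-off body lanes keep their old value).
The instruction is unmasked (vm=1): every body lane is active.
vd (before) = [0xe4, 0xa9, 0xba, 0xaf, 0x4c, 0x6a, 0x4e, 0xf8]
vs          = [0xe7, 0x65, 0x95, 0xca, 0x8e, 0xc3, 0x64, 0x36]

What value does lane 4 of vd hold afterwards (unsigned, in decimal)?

lanes per group: 256·2/64 = 8
vl = min(AVL, VLMAX) = min(7, 8) = 7
lane  0: sub(0xe4,0xe7) ⇒ 0xfffffffffffffffd
lane  1: sub(0xa9,0x65) ⇒ 0x44
lane  2: sub(0xba,0x95) ⇒ 0x25
lane  3: sub(0xaf,0xca) ⇒ 0xffffffffffffffe5
lane  4: sub(0x4c,0x8e) ⇒ 0xffffffffffffffbe
lane  5: sub(0x6a,0xc3) ⇒ 0xffffffffffffffa7
lane  6: sub(0x4e,0x64) ⇒ 0xffffffffffffffea
lane  7: tail/ones ⇒ 0xffffffffffffffff

vd[4] = 18446744073709551550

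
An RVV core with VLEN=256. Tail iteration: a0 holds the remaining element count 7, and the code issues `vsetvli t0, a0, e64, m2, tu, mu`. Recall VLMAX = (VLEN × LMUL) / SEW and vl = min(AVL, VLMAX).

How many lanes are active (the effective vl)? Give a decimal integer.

vl = 7

VLMAX = (256 × 2) / 64 = 8 lanes
AVL=7 ≤ VLMAX=8, so vl = 7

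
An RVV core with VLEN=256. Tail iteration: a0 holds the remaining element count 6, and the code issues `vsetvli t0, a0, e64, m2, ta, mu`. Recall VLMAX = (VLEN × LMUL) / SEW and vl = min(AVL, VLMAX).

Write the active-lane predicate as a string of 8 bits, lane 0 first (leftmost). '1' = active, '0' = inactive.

VLMAX = VLEN×LMUL/SEW = 256×2/64 = 8
AVL=6 ≤ VLMAX=8, so vl = 6
bits (lane 0 leftmost): 11111100

predicate = 11111100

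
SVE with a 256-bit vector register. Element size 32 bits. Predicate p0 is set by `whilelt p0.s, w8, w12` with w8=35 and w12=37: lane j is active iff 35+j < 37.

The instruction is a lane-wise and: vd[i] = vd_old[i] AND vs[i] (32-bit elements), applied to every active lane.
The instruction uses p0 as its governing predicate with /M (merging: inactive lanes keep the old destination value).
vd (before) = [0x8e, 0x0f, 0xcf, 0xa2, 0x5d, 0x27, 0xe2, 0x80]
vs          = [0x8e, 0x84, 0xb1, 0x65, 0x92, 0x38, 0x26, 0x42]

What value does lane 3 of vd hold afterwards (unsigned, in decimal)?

lane count: 256 div 32 = 8
active while 35+j < 37, i.e. j ∈ [0,2) capped at 8 ⇒ 2
  i=0: and(0x8e,0x8e) → 142
  i=1: and(0x0f,0x84) → 4
  i=2: tail/keep → 207
  i=3: tail/keep → 162
  i=4: tail/keep → 93
  i=5: tail/keep → 39
  i=6: tail/keep → 226
  i=7: tail/keep → 128

vd[3] = 162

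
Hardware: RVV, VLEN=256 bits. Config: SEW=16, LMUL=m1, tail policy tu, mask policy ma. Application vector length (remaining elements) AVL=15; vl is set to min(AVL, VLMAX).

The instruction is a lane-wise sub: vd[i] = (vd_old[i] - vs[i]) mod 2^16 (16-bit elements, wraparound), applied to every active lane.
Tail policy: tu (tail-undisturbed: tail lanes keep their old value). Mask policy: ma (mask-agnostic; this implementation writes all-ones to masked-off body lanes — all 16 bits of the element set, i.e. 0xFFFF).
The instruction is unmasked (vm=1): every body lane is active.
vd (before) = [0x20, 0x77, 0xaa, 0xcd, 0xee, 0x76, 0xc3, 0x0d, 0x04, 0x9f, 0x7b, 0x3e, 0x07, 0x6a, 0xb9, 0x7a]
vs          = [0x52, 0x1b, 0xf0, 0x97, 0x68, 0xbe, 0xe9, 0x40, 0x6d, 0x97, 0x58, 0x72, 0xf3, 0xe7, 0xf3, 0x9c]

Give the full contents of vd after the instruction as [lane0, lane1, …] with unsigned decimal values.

vd = [65486, 92, 65466, 54, 134, 65464, 65498, 65485, 65431, 8, 35, 65484, 65300, 65411, 65478, 122]

lanes per group: 256·1/16 = 16
vl = min(AVL, VLMAX) = min(15, 16) = 15
[0] sub(0x20,0x52) = 0xffce
[1] sub(0x77,0x1b) = 0x5c
[2] sub(0xaa,0xf0) = 0xffba
[3] sub(0xcd,0x97) = 0x36
[4] sub(0xee,0x68) = 0x86
[5] sub(0x76,0xbe) = 0xffb8
[6] sub(0xc3,0xe9) = 0xffda
[7] sub(0x0d,0x40) = 0xffcd
[8] sub(0x04,0x6d) = 0xff97
[9] sub(0x9f,0x97) = 0x08
[10] sub(0x7b,0x58) = 0x23
[11] sub(0x3e,0x72) = 0xffcc
[12] sub(0x07,0xf3) = 0xff14
[13] sub(0x6a,0xe7) = 0xff83
[14] sub(0xb9,0xf3) = 0xffc6
[15] tail/keep = 0x7a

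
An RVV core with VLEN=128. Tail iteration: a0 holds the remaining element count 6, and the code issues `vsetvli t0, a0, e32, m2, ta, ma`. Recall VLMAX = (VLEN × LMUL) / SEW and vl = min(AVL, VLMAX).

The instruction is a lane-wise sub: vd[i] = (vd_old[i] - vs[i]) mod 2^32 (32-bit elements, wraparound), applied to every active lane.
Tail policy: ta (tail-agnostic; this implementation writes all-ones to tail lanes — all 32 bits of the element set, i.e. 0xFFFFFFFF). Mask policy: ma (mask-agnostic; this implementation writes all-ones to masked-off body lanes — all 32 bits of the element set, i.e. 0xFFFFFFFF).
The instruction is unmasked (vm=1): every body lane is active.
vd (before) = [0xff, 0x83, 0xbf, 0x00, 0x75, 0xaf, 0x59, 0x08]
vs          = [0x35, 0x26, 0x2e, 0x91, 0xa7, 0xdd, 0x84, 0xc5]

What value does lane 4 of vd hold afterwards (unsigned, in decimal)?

lanes per group: 128·2/32 = 8
vl ← min(6, 8) = 6
vd[0] sub(0xff,0x35) -> 0xca
vd[1] sub(0x83,0x26) -> 0x5d
vd[2] sub(0xbf,0x2e) -> 0x91
vd[3] sub(0x00,0x91) -> 0xffffff6f
vd[4] sub(0x75,0xa7) -> 0xffffffce
vd[5] sub(0xaf,0xdd) -> 0xffffffd2
vd[6] tail/ones -> 0xffffffff
vd[7] tail/ones -> 0xffffffff

vd[4] = 4294967246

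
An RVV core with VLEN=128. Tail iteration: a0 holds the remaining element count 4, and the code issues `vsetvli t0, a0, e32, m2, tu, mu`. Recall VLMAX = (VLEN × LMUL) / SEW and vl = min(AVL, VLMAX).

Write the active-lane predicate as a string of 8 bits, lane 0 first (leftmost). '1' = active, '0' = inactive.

VLMAX = VLEN×LMUL/SEW = 128×2/32 = 8
vl ← min(4, 8) = 4
bits (lane 0 leftmost): 11110000

predicate = 11110000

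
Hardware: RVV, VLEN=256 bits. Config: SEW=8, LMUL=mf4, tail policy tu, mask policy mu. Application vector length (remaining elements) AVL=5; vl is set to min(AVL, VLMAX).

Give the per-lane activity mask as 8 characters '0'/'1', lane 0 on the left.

predicate = 11111000

VLMAX = VLEN×LMUL/SEW = 256×1/4/8 = 8
vl ← min(5, 8) = 5
bits (lane 0 leftmost): 11111000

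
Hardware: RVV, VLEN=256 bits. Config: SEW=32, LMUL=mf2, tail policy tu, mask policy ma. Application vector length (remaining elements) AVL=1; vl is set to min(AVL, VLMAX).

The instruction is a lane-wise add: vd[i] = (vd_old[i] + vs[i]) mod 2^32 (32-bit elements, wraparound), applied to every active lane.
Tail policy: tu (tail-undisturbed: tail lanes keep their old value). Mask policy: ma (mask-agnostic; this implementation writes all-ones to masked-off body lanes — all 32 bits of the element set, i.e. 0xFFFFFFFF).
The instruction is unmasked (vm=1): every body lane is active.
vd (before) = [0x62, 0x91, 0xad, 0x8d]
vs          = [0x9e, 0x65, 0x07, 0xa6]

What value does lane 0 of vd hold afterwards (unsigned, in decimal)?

vd[0] = 256

lanes per group: 256·1/2/32 = 4
AVL=1 ≤ VLMAX=4, so vl = 1
lane  0: add(0x62,0x9e) ⇒ 0x100
lane  1: tail/keep ⇒ 0x91
lane  2: tail/keep ⇒ 0xad
lane  3: tail/keep ⇒ 0x8d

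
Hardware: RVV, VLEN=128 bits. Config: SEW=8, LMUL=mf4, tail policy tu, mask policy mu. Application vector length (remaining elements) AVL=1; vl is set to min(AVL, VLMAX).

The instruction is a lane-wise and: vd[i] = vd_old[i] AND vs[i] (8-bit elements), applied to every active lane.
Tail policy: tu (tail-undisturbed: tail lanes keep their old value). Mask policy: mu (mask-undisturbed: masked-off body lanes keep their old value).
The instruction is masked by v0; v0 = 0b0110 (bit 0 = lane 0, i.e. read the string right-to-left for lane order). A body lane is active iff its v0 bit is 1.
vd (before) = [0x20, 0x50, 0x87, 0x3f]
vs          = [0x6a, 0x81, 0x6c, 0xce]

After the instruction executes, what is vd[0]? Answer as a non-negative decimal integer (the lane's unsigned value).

VLMAX = VLEN×LMUL/SEW = 128×1/4/8 = 4
vl = min(AVL, VLMAX) = min(1, 4) = 1
lane  0: mask-off/keep ⇒ 0x20
lane  1: tail/keep ⇒ 0x50
lane  2: tail/keep ⇒ 0x87
lane  3: tail/keep ⇒ 0x3f

vd[0] = 32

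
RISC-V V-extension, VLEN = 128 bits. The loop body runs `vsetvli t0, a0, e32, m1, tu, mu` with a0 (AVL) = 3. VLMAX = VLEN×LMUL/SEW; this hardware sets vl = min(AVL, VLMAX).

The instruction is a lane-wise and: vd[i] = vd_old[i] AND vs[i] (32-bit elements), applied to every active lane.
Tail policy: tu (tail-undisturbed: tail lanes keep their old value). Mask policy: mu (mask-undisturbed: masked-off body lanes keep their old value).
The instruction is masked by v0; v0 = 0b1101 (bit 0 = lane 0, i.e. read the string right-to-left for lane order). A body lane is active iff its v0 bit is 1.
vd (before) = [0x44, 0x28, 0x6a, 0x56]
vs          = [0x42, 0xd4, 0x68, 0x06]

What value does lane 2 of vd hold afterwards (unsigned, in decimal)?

vd[2] = 104

VLMAX = VLEN×LMUL/SEW = 128×1/32 = 4
vl = min(AVL, VLMAX) = min(3, 4) = 3
lane  0: and(0x44,0x42) ⇒ 0x40
lane  1: mask-off/keep ⇒ 0x28
lane  2: and(0x6a,0x68) ⇒ 0x68
lane  3: tail/keep ⇒ 0x56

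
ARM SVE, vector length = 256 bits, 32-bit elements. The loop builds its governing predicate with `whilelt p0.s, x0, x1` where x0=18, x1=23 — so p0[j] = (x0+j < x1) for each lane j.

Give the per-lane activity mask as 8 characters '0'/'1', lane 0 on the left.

lane count: 256 div 32 = 8
p0[j] = (18+j < 23); true for j=0..4 → 5 lanes set
bits (lane 0 leftmost): 11111000

predicate = 11111000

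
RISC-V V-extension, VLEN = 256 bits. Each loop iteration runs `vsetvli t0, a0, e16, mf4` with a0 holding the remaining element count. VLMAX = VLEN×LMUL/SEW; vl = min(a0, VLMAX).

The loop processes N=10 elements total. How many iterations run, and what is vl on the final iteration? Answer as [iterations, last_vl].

lanes per group: 256·1/4/16 = 4
iterations = ceil(10/4) = 3; final-pass vl = 2

[iterations, last_vl] = [3, 2]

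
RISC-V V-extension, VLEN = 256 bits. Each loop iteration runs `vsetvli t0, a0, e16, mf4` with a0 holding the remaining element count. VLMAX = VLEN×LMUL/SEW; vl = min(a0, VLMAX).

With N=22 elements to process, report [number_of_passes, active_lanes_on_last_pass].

lanes per group: 256·1/4/16 = 4
iterations = ceil(22/4) = 6; final-pass vl = 2

[iterations, last_vl] = [6, 2]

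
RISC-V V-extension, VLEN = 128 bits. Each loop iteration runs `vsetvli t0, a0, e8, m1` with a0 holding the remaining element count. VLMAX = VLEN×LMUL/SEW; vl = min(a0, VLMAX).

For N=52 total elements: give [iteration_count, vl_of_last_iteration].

VLMAX = (128 × 1) / 8 = 16 lanes
iterations = ceil(52/16) = 4; final-pass vl = 4

[iterations, last_vl] = [4, 4]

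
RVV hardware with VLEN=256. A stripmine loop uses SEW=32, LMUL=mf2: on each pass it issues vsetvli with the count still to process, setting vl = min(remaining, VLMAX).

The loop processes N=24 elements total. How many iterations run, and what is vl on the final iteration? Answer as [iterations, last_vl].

lanes per group: 256·1/2/32 = 4
24 elements at 4/iter → 6 passes, remainder 4 on the last

[iterations, last_vl] = [6, 4]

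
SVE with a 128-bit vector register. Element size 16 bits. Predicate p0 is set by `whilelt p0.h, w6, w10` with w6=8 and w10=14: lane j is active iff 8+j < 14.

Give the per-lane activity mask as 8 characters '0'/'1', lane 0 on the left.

128-bit reg / 16-bit elem → 8 lanes
p0[j] = (8+j < 14); true for j=0..5 → 6 lanes set
bits (lane 0 leftmost): 11111100

predicate = 11111100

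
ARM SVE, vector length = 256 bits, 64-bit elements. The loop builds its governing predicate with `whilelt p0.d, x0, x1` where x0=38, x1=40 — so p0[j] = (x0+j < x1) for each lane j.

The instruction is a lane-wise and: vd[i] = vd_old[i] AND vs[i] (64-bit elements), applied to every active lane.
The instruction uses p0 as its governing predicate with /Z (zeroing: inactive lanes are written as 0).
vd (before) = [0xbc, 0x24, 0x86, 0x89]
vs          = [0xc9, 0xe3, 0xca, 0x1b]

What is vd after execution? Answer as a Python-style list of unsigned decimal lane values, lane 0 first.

256-bit reg / 64-bit elem → 4 lanes
whilelt: lane j active iff 38+j < 40 → j < 2 → 2 active
[0] and(0xbc,0xc9) = 0x88
[1] and(0x24,0xe3) = 0x20
[2] tail/zero = 0x00
[3] tail/zero = 0x00

vd = [136, 32, 0, 0]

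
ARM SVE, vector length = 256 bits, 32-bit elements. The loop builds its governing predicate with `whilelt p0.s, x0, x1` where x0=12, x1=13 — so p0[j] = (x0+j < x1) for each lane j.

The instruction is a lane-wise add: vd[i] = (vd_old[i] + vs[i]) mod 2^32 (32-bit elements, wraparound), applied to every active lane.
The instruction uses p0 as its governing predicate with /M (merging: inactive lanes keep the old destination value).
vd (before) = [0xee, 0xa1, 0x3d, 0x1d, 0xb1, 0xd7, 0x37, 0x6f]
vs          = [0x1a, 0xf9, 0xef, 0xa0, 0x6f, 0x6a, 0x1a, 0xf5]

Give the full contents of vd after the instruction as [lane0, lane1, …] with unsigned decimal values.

256-bit reg / 32-bit elem → 8 lanes
active while 12+j < 13, i.e. j ∈ [0,1) capped at 8 ⇒ 1
vd[0] add(0xee,0x1a) -> 0x108
vd[1] tail/keep -> 0xa1
vd[2] tail/keep -> 0x3d
vd[3] tail/keep -> 0x1d
vd[4] tail/keep -> 0xb1
vd[5] tail/keep -> 0xd7
vd[6] tail/keep -> 0x37
vd[7] tail/keep -> 0x6f

vd = [264, 161, 61, 29, 177, 215, 55, 111]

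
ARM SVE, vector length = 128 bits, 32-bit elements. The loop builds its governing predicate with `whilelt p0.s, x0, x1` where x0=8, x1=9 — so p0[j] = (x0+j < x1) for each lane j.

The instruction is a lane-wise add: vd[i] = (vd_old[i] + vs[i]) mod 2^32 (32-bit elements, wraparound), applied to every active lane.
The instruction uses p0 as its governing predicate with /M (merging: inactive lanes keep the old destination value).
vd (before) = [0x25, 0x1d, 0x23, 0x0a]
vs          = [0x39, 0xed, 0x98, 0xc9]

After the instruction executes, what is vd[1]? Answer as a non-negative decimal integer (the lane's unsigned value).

vd[1] = 29

lane count: 128 div 32 = 4
active while 8+j < 9, i.e. j ∈ [0,1) capped at 4 ⇒ 1
lane  0: add(0x25,0x39) ⇒ 0x5e
lane  1: tail/keep ⇒ 0x1d
lane  2: tail/keep ⇒ 0x23
lane  3: tail/keep ⇒ 0x0a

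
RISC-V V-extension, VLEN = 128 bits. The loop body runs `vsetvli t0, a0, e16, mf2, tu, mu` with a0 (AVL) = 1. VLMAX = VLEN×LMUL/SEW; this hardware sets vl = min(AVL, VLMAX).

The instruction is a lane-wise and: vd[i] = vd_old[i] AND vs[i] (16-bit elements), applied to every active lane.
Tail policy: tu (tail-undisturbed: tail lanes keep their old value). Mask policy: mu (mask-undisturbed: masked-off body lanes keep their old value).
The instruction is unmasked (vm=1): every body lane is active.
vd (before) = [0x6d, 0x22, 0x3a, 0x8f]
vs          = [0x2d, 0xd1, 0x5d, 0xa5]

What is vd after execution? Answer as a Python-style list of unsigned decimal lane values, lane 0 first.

VLMAX = (128 × 1/2) / 16 = 4 lanes
vl ← min(1, 4) = 1
[0] and(0x6d,0x2d) = 0x2d
[1] tail/keep = 0x22
[2] tail/keep = 0x3a
[3] tail/keep = 0x8f

vd = [45, 34, 58, 143]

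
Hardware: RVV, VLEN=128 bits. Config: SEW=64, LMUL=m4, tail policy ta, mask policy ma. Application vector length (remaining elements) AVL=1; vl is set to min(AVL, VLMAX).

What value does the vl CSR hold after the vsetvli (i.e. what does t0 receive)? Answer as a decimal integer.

vl = 1

VLMAX = (128 × 4) / 64 = 8 lanes
vl = min(AVL, VLMAX) = min(1, 8) = 1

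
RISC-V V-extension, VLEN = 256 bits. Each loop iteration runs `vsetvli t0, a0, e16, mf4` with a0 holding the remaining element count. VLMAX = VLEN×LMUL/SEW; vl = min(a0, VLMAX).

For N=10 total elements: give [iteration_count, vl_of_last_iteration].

[iterations, last_vl] = [3, 2]

VLMAX = VLEN×LMUL/SEW = 256×1/4/16 = 4
10 elements at 4/iter → 3 passes, remainder 2 on the last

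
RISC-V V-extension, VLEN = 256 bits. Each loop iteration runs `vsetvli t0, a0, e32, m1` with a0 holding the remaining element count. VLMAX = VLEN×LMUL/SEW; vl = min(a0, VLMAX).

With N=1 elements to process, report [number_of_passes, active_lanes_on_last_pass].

lanes per group: 256·1/32 = 8
iterations = ceil(1/8) = 1; final-pass vl = 1

[iterations, last_vl] = [1, 1]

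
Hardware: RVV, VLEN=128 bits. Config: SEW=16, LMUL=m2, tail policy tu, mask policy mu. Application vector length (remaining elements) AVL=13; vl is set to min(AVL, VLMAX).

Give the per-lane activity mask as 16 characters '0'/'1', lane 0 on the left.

predicate = 1111111111111000

VLMAX = (128 × 2) / 16 = 16 lanes
vl ← min(13, 16) = 13
bits (lane 0 leftmost): 1111111111111000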